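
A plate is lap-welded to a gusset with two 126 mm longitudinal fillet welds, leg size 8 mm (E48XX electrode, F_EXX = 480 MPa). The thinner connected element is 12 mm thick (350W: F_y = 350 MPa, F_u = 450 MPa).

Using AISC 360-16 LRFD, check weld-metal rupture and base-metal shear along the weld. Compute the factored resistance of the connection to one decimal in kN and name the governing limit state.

307.9 kN (weld metal governs)

Weld metal: throat = 0.707×8 = 5.656 mm, L = 2×126 = 252 mm. φR_n = 0.75 × 0.6 × 480 × 5.656 × 252 = 307.9 kN.
Base metal shear (12 mm plate): yield φR_n = 1.0×0.6×350×12×252 = 635.0 kN; rupture φR_n = 0.75×0.6×450×12×252 = 612.4 kN; take 612.4 kN (rupture).
Governing: min(307.9, 612.4) = 307.9 kN → weld metal.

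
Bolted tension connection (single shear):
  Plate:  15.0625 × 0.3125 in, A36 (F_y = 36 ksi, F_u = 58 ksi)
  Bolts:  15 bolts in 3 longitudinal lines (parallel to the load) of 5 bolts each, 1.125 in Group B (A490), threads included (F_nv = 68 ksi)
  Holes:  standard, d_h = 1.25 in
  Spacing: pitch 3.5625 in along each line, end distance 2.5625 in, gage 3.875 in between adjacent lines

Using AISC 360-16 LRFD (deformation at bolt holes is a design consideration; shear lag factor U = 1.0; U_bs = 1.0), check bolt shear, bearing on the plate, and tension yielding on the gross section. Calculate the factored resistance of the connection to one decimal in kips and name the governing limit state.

Bolt shear: A_b = π(1.125)²/4 = 0.99402 in². φR_n = 0.75 × 68 × 0.99402 × 15 × 1 = 760.4 kips.
Bearing (0.3125 in plate, F_u = 58 ksi): end bolts L_c = 2.5625 − 1.25/2 = 1.9375, R_n = min(1.2×1.9375×0.3125×58, 2.4×1.125×0.3125×58) = 42.141 kips/bolt; interior L_c = 3.5625 − 1.25 = 2.3125, R_n = 48.938 kips/bolt. φR_n = 0.75 × (3×42.141 + 12×48.938) = 535.3 kips.
Tension yield (gross): A_g = 15.0625×0.3125 = 4.707 in². φR_n = 0.90 × 36 × 4.707 = 152.5 kips.
Governing: min(760.4, 535.3, 152.5) = 152.5 kips → gross-section yield.

152.5 kips (gross-section yield governs)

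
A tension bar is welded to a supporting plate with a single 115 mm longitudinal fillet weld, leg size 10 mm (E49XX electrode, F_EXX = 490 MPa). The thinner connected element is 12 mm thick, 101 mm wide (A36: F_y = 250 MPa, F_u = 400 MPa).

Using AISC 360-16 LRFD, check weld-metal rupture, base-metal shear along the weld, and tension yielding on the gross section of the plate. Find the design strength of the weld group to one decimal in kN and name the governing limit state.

Weld metal: throat = 0.707×10 = 7.07 mm, L = 115 mm. φR_n = 0.75 × 0.6 × 490 × 7.07 × 115 = 179.3 kN.
Base metal shear (12 mm plate): yield φR_n = 1.0×0.6×250×12×115 = 207.0 kN; rupture φR_n = 0.75×0.6×400×12×115 = 248.4 kN; take 207.0 kN (yield).
Tension yield (gross): A_g = 101×12 = 1212 mm². φR_n = 0.90 × 250 × 1212 = 272.7 kN.
Governing: min(179.3, 207.0, 272.7) = 179.3 kN → weld metal.

179.3 kN (weld metal governs)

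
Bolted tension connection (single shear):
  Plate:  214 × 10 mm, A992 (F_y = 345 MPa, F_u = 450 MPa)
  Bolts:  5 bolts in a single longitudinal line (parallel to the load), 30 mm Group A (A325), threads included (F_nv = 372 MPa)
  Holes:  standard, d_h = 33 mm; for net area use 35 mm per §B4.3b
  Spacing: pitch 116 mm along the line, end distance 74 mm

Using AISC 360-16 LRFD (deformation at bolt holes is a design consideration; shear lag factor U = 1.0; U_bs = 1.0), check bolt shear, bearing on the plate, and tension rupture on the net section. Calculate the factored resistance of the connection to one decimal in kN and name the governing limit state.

Bolt shear: A_b = π(30)²/4 = 706.86 mm². φR_n = 0.75 × 372 × 706.86 × 5 × 1 = 986.1 kN.
Bearing (10 mm plate, F_u = 450 MPa): end bolts L_c = 74 − 33/2 = 57.5, R_n = min(1.2×57.5×10×450, 2.4×30×10×450) = 310.5 kN/bolt; interior L_c = 116 − 33 = 83, R_n = 324 kN/bolt. φR_n = 0.75 × (1×310.5 + 4×324) = 1204.9 kN.
Tension rupture (net): A_n = (214 − 1×35)×10 = 1790 mm² (U = 1.0, A_e = A_n). φR_n = 0.75 × 450 × 1790 = 604.1 kN.
Governing: min(986.1, 1204.9, 604.1) = 604.1 kN → net-section rupture.

604.1 kN (net-section rupture governs)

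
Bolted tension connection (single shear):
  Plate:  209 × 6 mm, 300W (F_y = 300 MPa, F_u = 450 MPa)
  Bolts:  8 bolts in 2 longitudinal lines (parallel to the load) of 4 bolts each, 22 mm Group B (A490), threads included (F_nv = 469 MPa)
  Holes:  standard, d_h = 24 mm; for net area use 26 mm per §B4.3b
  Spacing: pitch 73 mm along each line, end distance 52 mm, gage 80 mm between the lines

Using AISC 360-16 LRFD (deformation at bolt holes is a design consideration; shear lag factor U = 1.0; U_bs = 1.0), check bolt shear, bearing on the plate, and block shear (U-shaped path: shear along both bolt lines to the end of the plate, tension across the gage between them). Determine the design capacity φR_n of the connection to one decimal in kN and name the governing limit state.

546.8 kN (block shear governs)

Bolt shear: A_b = π(22)²/4 = 380.13 mm². φR_n = 0.75 × 469 × 380.13 × 8 × 1 = 1069.7 kN.
Bearing (6 mm plate, F_u = 450 MPa): end bolts L_c = 52 − 24/2 = 40, R_n = min(1.2×40×6×450, 2.4×22×6×450) = 129.6 kN/bolt; interior L_c = 73 − 24 = 49, R_n = 142.56 kN/bolt. φR_n = 0.75 × (2×129.6 + 6×142.56) = 835.9 kN.
Block shear: shear path 2×[52+3×73] = 2×271 mm, A_gv = 3252, A_nv = 2×(271 − 3.5×26)×6 = 2160 mm²; tension across gage: (80 − 1×26)×6 = 324 mm². R_n = min(0.6×450×2160, 0.6×300×3252) + 1.0×450×324 = min(583.2, 585.36) + 145.8 = 729 kN. φR_n = 0.75 × 729 = 546.8 kN.
Governing: min(1069.7, 835.9, 546.8) = 546.8 kN → block shear.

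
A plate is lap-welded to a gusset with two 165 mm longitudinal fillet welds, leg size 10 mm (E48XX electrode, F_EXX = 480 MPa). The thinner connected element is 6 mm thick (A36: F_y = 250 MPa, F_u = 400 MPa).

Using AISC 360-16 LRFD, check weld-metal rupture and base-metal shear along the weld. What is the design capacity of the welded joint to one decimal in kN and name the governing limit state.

Weld metal: throat = 0.707×10 = 7.07 mm, L = 2×165 = 330 mm. φR_n = 0.75 × 0.6 × 480 × 7.07 × 330 = 503.9 kN.
Base metal shear (6 mm plate): yield φR_n = 1.0×0.6×250×6×330 = 297.0 kN; rupture φR_n = 0.75×0.6×400×6×330 = 356.4 kN; take 297.0 kN (yield).
Governing: min(503.9, 297.0) = 297.0 kN → base-metal shear.

297.0 kN (base-metal shear governs)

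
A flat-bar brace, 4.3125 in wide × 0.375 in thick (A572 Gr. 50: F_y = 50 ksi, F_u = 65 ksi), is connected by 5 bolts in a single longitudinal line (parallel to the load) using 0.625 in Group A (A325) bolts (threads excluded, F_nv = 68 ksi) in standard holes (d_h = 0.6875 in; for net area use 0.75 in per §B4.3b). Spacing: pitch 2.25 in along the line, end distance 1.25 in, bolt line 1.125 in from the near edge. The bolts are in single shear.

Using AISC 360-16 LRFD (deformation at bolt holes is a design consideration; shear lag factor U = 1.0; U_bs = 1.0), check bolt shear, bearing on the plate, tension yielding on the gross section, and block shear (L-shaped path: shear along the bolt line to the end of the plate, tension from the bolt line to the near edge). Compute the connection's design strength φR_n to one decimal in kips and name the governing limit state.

72.8 kips (gross-section yield governs)

Bolt shear: A_b = π(0.625)²/4 = 0.3068 in². φR_n = 0.75 × 68 × 0.3068 × 5 × 1 = 78.2 kips.
Bearing (0.375 in plate, F_u = 65 ksi): end bolts L_c = 1.25 − 0.6875/2 = 0.90625, R_n = min(1.2×0.90625×0.375×65, 2.4×0.625×0.375×65) = 26.508 kips/bolt; interior L_c = 2.25 − 0.6875 = 1.5625, R_n = 36.563 kips/bolt. φR_n = 0.75 × (1×26.508 + 4×36.563) = 129.6 kips.
Tension yield (gross): A_g = 4.3125×0.375 = 1.6172 in². φR_n = 0.90 × 50 × 1.6172 = 72.8 kips.
Block shear: shear path 1×[1.25+4×2.25] = 1×10.25 in, A_gv = 3.8438, A_nv = 1×(10.25 − 4.5×0.75)×0.375 = 2.5781 in²; tension to near edge: (1.125 − 0.5×0.75)×0.375 = 0.28125 in². R_n = min(0.6×65×2.5781, 0.6×50×3.8438) + 1.0×65×0.28125 = min(100.55, 115.31) + 18.281 = 118.83 kips. φR_n = 0.75 × 118.83 = 89.1 kips.
Governing: min(78.2, 129.6, 72.8, 89.1) = 72.8 kips → gross-section yield.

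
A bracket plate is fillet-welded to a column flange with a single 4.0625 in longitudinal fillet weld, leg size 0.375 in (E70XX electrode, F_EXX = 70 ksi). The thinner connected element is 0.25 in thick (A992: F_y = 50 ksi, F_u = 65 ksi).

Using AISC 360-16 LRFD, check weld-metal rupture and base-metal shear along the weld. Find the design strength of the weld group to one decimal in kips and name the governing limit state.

Weld metal: throat = 0.707×0.375 = 0.26513 in, L = 4.0625 in. φR_n = 0.75 × 0.6 × 70 × 0.26513 × 4.0625 = 33.9 kips.
Base metal shear (0.25 in plate): yield φR_n = 1.0×0.6×50×0.25×4.0625 = 30.5 kips; rupture φR_n = 0.75×0.6×65×0.25×4.0625 = 29.7 kips; take 29.7 kips (rupture).
Governing: min(33.9, 29.7) = 29.7 kips → base-metal shear.

29.7 kips (base-metal shear governs)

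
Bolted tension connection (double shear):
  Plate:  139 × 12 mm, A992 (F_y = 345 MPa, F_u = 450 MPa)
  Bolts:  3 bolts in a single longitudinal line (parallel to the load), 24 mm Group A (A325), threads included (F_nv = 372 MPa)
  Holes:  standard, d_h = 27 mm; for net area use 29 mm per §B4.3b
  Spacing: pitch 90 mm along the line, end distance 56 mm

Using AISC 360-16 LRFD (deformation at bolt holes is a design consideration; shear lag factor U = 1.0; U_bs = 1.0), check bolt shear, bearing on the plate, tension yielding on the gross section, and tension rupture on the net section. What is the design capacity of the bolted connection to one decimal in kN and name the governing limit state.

Bolt shear: A_b = π(24)²/4 = 452.39 mm². φR_n = 0.75 × 372 × 452.39 × 3 × 2 = 757.3 kN.
Bearing (12 mm plate, F_u = 450 MPa): end bolts L_c = 56 − 27/2 = 42.5, R_n = min(1.2×42.5×12×450, 2.4×24×12×450) = 275.4 kN/bolt; interior L_c = 90 − 27 = 63, R_n = 311.04 kN/bolt. φR_n = 0.75 × (1×275.4 + 2×311.04) = 673.1 kN.
Tension yield (gross): A_g = 139×12 = 1668 mm². φR_n = 0.90 × 345 × 1668 = 517.9 kN.
Tension rupture (net): A_n = (139 − 1×29)×12 = 1320 mm² (U = 1.0, A_e = A_n). φR_n = 0.75 × 450 × 1320 = 445.5 kN.
Governing: min(757.3, 673.1, 517.9, 445.5) = 445.5 kN → net-section rupture.

445.5 kN (net-section rupture governs)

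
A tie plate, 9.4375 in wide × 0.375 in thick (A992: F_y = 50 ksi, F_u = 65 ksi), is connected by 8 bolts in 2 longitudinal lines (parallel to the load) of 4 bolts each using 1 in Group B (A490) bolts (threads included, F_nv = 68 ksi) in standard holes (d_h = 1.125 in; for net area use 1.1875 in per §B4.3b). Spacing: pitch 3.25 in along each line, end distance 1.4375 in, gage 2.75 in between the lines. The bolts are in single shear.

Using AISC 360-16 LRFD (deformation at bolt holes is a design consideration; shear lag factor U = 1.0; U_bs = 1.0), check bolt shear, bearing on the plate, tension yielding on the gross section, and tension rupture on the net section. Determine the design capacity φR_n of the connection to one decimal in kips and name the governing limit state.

129.1 kips (net-section rupture governs)

Bolt shear: A_b = π(1)²/4 = 0.7854 in². φR_n = 0.75 × 68 × 0.7854 × 8 × 1 = 320.4 kips.
Bearing (0.375 in plate, F_u = 65 ksi): end bolts L_c = 1.4375 − 1.125/2 = 0.875, R_n = min(1.2×0.875×0.375×65, 2.4×1×0.375×65) = 25.594 kips/bolt; interior L_c = 3.25 − 1.125 = 2.125, R_n = 58.5 kips/bolt. φR_n = 0.75 × (2×25.594 + 6×58.5) = 301.6 kips.
Tension yield (gross): A_g = 9.4375×0.375 = 3.5391 in². φR_n = 0.90 × 50 × 3.5391 = 159.3 kips.
Tension rupture (net): A_n = (9.4375 − 2×1.1875)×0.375 = 2.6484 in² (U = 1.0, A_e = A_n). φR_n = 0.75 × 65 × 2.6484 = 129.1 kips.
Governing: min(320.4, 301.6, 159.3, 129.1) = 129.1 kips → net-section rupture.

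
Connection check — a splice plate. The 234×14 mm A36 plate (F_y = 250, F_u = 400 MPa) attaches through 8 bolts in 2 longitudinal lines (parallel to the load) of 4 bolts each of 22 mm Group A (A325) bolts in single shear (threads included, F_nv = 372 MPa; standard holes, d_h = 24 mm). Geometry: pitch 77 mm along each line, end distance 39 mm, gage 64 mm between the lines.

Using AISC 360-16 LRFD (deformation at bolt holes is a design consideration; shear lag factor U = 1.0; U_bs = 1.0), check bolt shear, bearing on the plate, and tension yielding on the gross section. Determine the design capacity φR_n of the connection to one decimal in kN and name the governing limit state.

737.1 kN (gross-section yield governs)

Bolt shear: A_b = π(22)²/4 = 380.13 mm². φR_n = 0.75 × 372 × 380.13 × 8 × 1 = 848.5 kN.
Bearing (14 mm plate, F_u = 400 MPa): end bolts L_c = 39 − 24/2 = 27, R_n = min(1.2×27×14×400, 2.4×22×14×400) = 181.44 kN/bolt; interior L_c = 77 − 24 = 53, R_n = 295.68 kN/bolt. φR_n = 0.75 × (2×181.44 + 6×295.68) = 1602.7 kN.
Tension yield (gross): A_g = 234×14 = 3276 mm². φR_n = 0.90 × 250 × 3276 = 737.1 kN.
Governing: min(848.5, 1602.7, 737.1) = 737.1 kN → gross-section yield.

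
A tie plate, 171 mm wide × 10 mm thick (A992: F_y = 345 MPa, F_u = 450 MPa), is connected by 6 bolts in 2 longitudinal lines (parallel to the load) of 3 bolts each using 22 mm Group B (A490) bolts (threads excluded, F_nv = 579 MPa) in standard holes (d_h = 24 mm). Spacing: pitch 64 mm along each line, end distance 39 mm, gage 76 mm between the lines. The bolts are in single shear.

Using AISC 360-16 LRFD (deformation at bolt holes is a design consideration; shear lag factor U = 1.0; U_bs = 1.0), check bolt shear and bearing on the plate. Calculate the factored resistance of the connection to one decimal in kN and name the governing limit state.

866.7 kN (bearing governs)

Bolt shear: A_b = π(22)²/4 = 380.13 mm². φR_n = 0.75 × 579 × 380.13 × 6 × 1 = 990.4 kN.
Bearing (10 mm plate, F_u = 450 MPa): end bolts L_c = 39 − 24/2 = 27, R_n = min(1.2×27×10×450, 2.4×22×10×450) = 145.8 kN/bolt; interior L_c = 64 − 24 = 40, R_n = 216 kN/bolt. φR_n = 0.75 × (2×145.8 + 4×216) = 866.7 kN.
Governing: min(990.4, 866.7) = 866.7 kN → bearing.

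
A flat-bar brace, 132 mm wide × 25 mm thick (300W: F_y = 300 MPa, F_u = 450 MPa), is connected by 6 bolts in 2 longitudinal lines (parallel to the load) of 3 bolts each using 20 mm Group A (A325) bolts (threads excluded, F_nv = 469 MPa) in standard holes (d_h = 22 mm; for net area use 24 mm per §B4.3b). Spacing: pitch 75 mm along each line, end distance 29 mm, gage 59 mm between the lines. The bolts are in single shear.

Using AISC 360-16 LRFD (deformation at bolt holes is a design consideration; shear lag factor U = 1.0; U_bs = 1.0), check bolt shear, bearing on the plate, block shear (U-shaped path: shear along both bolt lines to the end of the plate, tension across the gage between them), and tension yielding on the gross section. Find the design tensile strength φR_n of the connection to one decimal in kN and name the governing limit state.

Bolt shear: A_b = π(20)²/4 = 314.16 mm². φR_n = 0.75 × 469 × 314.16 × 6 × 1 = 663.0 kN.
Bearing (25 mm plate, F_u = 450 MPa): end bolts L_c = 29 − 22/2 = 18, R_n = min(1.2×18×25×450, 2.4×20×25×450) = 243 kN/bolt; interior L_c = 75 − 22 = 53, R_n = 540 kN/bolt. φR_n = 0.75 × (2×243 + 4×540) = 1984.5 kN.
Block shear: shear path 2×[29+2×75] = 2×179 mm, A_gv = 8950, A_nv = 2×(179 − 2.5×24)×25 = 5950 mm²; tension across gage: (59 − 1×24)×25 = 875 mm². R_n = min(0.6×450×5950, 0.6×300×8950) + 1.0×450×875 = min(1606.5, 1611) + 393.75 = 2000.3 kN. φR_n = 0.75 × 2000.3 = 1500.2 kN.
Tension yield (gross): A_g = 132×25 = 3300 mm². φR_n = 0.90 × 300 × 3300 = 891.0 kN.
Governing: min(663.0, 1984.5, 1500.2, 891.0) = 663.0 kN → bolt shear.

663.0 kN (bolt shear governs)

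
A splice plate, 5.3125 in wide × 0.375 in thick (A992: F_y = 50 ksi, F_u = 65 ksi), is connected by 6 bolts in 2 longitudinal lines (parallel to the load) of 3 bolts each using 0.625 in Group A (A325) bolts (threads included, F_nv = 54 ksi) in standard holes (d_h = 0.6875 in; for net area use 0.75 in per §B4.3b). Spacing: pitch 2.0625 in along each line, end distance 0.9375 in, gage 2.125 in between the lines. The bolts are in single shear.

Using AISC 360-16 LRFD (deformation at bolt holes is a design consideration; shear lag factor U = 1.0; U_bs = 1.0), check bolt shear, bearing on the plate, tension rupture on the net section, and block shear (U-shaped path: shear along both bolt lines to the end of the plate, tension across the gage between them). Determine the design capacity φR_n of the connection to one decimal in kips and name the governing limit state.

Bolt shear: A_b = π(0.625)²/4 = 0.3068 in². φR_n = 0.75 × 54 × 0.3068 × 6 × 1 = 74.6 kips.
Bearing (0.375 in plate, F_u = 65 ksi): end bolts L_c = 0.9375 − 0.6875/2 = 0.59375, R_n = min(1.2×0.59375×0.375×65, 2.4×0.625×0.375×65) = 17.367 kips/bolt; interior L_c = 2.0625 − 0.6875 = 1.375, R_n = 36.563 kips/bolt. φR_n = 0.75 × (2×17.367 + 4×36.563) = 135.7 kips.
Tension rupture (net): A_n = (5.3125 − 2×0.75)×0.375 = 1.4297 in² (U = 1.0, A_e = A_n). φR_n = 0.75 × 65 × 1.4297 = 69.7 kips.
Block shear: shear path 2×[0.9375+2×2.0625] = 2×5.0625 in, A_gv = 3.7969, A_nv = 2×(5.0625 − 2.5×0.75)×0.375 = 2.3906 in²; tension across gage: (2.125 − 1×0.75)×0.375 = 0.51563 in². R_n = min(0.6×65×2.3906, 0.6×50×3.7969) + 1.0×65×0.51563 = min(93.233, 113.91) + 33.516 = 126.75 kips. φR_n = 0.75 × 126.75 = 95.1 kips.
Governing: min(74.6, 135.7, 69.7, 95.1) = 69.7 kips → net-section rupture.

69.7 kips (net-section rupture governs)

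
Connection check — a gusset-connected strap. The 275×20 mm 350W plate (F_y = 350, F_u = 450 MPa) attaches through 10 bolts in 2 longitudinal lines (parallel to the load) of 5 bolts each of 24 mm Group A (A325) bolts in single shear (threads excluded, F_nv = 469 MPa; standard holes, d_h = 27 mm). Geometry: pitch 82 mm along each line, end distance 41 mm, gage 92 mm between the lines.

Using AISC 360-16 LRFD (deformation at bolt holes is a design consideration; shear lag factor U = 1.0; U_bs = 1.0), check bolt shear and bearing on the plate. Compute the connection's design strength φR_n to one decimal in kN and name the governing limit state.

Bolt shear: A_b = π(24)²/4 = 452.39 mm². φR_n = 0.75 × 469 × 452.39 × 10 × 1 = 1591.3 kN.
Bearing (20 mm plate, F_u = 450 MPa): end bolts L_c = 41 − 27/2 = 27.5, R_n = min(1.2×27.5×20×450, 2.4×24×20×450) = 297 kN/bolt; interior L_c = 82 − 27 = 55, R_n = 518.4 kN/bolt. φR_n = 0.75 × (2×297 + 8×518.4) = 3555.9 kN.
Governing: min(1591.3, 3555.9) = 1591.3 kN → bolt shear.

1591.3 kN (bolt shear governs)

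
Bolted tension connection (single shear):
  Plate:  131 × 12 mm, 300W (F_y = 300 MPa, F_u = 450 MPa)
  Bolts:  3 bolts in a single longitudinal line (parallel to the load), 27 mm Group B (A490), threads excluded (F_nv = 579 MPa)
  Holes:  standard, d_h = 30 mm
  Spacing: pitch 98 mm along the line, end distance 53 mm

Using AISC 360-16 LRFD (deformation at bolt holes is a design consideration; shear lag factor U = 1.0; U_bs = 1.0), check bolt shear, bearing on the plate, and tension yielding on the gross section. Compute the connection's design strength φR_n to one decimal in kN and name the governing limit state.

Bolt shear: A_b = π(27)²/4 = 572.56 mm². φR_n = 0.75 × 579 × 572.56 × 3 × 1 = 745.9 kN.
Bearing (12 mm plate, F_u = 450 MPa): end bolts L_c = 53 − 30/2 = 38, R_n = min(1.2×38×12×450, 2.4×27×12×450) = 246.24 kN/bolt; interior L_c = 98 − 30 = 68, R_n = 349.92 kN/bolt. φR_n = 0.75 × (1×246.24 + 2×349.92) = 709.6 kN.
Tension yield (gross): A_g = 131×12 = 1572 mm². φR_n = 0.90 × 300 × 1572 = 424.4 kN.
Governing: min(745.9, 709.6, 424.4) = 424.4 kN → gross-section yield.

424.4 kN (gross-section yield governs)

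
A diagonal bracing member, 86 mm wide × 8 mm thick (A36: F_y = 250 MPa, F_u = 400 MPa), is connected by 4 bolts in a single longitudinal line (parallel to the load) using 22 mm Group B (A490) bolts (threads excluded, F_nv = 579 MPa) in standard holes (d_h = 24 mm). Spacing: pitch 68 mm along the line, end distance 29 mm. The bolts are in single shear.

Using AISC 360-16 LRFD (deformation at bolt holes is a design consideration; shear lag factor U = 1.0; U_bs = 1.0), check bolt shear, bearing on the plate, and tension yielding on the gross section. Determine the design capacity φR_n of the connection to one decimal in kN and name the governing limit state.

Bolt shear: A_b = π(22)²/4 = 380.13 mm². φR_n = 0.75 × 579 × 380.13 × 4 × 1 = 660.3 kN.
Bearing (8 mm plate, F_u = 400 MPa): end bolts L_c = 29 − 24/2 = 17, R_n = min(1.2×17×8×400, 2.4×22×8×400) = 65.28 kN/bolt; interior L_c = 68 − 24 = 44, R_n = 168.96 kN/bolt. φR_n = 0.75 × (1×65.28 + 3×168.96) = 429.1 kN.
Tension yield (gross): A_g = 86×8 = 688 mm². φR_n = 0.90 × 250 × 688 = 154.8 kN.
Governing: min(660.3, 429.1, 154.8) = 154.8 kN → gross-section yield.

154.8 kN (gross-section yield governs)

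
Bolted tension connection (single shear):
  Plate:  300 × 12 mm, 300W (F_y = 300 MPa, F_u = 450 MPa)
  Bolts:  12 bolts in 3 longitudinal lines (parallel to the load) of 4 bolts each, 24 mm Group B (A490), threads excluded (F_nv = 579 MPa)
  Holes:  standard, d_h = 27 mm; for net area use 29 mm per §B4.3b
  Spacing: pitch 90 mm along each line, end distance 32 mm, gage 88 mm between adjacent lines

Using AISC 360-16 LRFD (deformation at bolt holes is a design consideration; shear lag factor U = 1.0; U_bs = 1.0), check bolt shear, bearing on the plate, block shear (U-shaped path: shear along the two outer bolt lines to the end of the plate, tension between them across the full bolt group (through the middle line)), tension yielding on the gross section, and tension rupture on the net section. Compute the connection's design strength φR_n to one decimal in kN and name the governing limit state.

862.7 kN (net-section rupture governs)

Bolt shear: A_b = π(24)²/4 = 452.39 mm². φR_n = 0.75 × 579 × 452.39 × 12 × 1 = 2357.4 kN.
Bearing (12 mm plate, F_u = 450 MPa): end bolts L_c = 32 − 27/2 = 18.5, R_n = min(1.2×18.5×12×450, 2.4×24×12×450) = 119.88 kN/bolt; interior L_c = 90 − 27 = 63, R_n = 311.04 kN/bolt. φR_n = 0.75 × (3×119.88 + 9×311.04) = 2369.3 kN.
Block shear: shear path 2×[32+3×90] = 2×302 mm, A_gv = 7248, A_nv = 2×(302 − 3.5×29)×12 = 4812 mm²; tension across gage: (176 − 2×29)×12 = 1416 mm². R_n = min(0.6×450×4812, 0.6×300×7248) + 1.0×450×1416 = min(1299.2, 1304.6) + 637.2 = 1936.4 kN. φR_n = 0.75 × 1936.4 = 1452.3 kN.
Tension yield (gross): A_g = 300×12 = 3600 mm². φR_n = 0.90 × 300 × 3600 = 972.0 kN.
Tension rupture (net): A_n = (300 − 3×29)×12 = 2556 mm² (U = 1.0, A_e = A_n). φR_n = 0.75 × 450 × 2556 = 862.7 kN.
Governing: min(2357.4, 2369.3, 1452.3, 972.0, 862.7) = 862.7 kN → net-section rupture.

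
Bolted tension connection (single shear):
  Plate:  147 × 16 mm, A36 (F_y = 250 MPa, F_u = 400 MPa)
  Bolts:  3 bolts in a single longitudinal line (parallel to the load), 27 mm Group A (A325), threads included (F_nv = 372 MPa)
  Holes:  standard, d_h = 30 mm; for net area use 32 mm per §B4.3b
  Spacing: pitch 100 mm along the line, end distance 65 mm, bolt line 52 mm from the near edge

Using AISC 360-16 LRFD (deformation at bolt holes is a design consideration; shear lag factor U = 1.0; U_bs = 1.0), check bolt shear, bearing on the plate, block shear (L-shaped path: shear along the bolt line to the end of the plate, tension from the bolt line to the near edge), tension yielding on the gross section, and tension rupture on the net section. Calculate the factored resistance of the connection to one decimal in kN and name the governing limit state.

479.2 kN (bolt shear governs)

Bolt shear: A_b = π(27)²/4 = 572.56 mm². φR_n = 0.75 × 372 × 572.56 × 3 × 1 = 479.2 kN.
Bearing (16 mm plate, F_u = 400 MPa): end bolts L_c = 65 − 30/2 = 50, R_n = min(1.2×50×16×400, 2.4×27×16×400) = 384 kN/bolt; interior L_c = 100 − 30 = 70, R_n = 414.72 kN/bolt. φR_n = 0.75 × (1×384 + 2×414.72) = 910.1 kN.
Block shear: shear path 1×[65+2×100] = 1×265 mm, A_gv = 4240, A_nv = 1×(265 − 2.5×32)×16 = 2960 mm²; tension to near edge: (52 − 0.5×32)×16 = 576 mm². R_n = min(0.6×400×2960, 0.6×250×4240) + 1.0×400×576 = min(710.4, 636) + 230.4 = 866.4 kN. φR_n = 0.75 × 866.4 = 649.8 kN.
Tension yield (gross): A_g = 147×16 = 2352 mm². φR_n = 0.90 × 250 × 2352 = 529.2 kN.
Tension rupture (net): A_n = (147 − 1×32)×16 = 1840 mm² (U = 1.0, A_e = A_n). φR_n = 0.75 × 400 × 1840 = 552.0 kN.
Governing: min(479.2, 910.1, 649.8, 529.2, 552.0) = 479.2 kN → bolt shear.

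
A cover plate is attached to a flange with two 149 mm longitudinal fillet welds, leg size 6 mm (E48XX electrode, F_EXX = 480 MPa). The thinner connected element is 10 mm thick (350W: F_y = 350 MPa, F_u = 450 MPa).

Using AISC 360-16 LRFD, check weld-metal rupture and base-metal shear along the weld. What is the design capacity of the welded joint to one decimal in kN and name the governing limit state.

273.0 kN (weld metal governs)

Weld metal: throat = 0.707×6 = 4.242 mm, L = 2×149 = 298 mm. φR_n = 0.75 × 0.6 × 480 × 4.242 × 298 = 273.0 kN.
Base metal shear (10 mm plate): yield φR_n = 1.0×0.6×350×10×298 = 625.8 kN; rupture φR_n = 0.75×0.6×450×10×298 = 603.5 kN; take 603.5 kN (rupture).
Governing: min(273.0, 603.5) = 273.0 kN → weld metal.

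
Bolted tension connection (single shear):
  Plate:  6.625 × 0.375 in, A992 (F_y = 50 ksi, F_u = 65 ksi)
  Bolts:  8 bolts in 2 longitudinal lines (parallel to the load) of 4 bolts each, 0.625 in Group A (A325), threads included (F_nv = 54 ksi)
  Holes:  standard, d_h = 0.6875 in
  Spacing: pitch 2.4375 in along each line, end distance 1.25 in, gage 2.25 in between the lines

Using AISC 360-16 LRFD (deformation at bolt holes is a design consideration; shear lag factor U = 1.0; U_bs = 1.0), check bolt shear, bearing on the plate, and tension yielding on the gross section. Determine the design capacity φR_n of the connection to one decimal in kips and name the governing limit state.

Bolt shear: A_b = π(0.625)²/4 = 0.3068 in². φR_n = 0.75 × 54 × 0.3068 × 8 × 1 = 99.4 kips.
Bearing (0.375 in plate, F_u = 65 ksi): end bolts L_c = 1.25 − 0.6875/2 = 0.90625, R_n = min(1.2×0.90625×0.375×65, 2.4×0.625×0.375×65) = 26.508 kips/bolt; interior L_c = 2.4375 − 0.6875 = 1.75, R_n = 36.563 kips/bolt. φR_n = 0.75 × (2×26.508 + 6×36.563) = 204.3 kips.
Tension yield (gross): A_g = 6.625×0.375 = 2.4844 in². φR_n = 0.90 × 50 × 2.4844 = 111.8 kips.
Governing: min(99.4, 204.3, 111.8) = 99.4 kips → bolt shear.

99.4 kips (bolt shear governs)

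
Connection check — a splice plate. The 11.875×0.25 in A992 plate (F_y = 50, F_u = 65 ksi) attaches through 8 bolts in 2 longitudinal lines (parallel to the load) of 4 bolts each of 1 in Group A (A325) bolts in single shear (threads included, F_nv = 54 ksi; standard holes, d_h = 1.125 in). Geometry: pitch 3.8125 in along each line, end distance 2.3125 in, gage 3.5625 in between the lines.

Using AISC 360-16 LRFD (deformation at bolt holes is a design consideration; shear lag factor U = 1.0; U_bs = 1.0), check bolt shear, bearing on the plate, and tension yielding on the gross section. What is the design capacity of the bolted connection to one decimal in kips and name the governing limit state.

Bolt shear: A_b = π(1)²/4 = 0.7854 in². φR_n = 0.75 × 54 × 0.7854 × 8 × 1 = 254.5 kips.
Bearing (0.25 in plate, F_u = 65 ksi): end bolts L_c = 2.3125 − 1.125/2 = 1.75, R_n = min(1.2×1.75×0.25×65, 2.4×1×0.25×65) = 34.125 kips/bolt; interior L_c = 3.8125 − 1.125 = 2.6875, R_n = 39 kips/bolt. φR_n = 0.75 × (2×34.125 + 6×39) = 226.7 kips.
Tension yield (gross): A_g = 11.875×0.25 = 2.9688 in². φR_n = 0.90 × 50 × 2.9688 = 133.6 kips.
Governing: min(254.5, 226.7, 133.6) = 133.6 kips → gross-section yield.

133.6 kips (gross-section yield governs)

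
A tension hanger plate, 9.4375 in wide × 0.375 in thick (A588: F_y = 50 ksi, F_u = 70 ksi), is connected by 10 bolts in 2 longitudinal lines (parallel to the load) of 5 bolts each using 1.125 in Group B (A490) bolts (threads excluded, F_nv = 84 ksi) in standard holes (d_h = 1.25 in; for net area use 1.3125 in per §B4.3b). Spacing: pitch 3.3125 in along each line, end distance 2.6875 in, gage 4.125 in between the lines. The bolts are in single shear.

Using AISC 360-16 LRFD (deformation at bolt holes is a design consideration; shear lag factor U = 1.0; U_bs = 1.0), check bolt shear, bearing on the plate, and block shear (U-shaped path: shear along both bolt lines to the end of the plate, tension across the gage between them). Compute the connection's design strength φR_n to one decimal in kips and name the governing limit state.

292.4 kips (block shear governs)

Bolt shear: A_b = π(1.125)²/4 = 0.99402 in². φR_n = 0.75 × 84 × 0.99402 × 10 × 1 = 626.2 kips.
Bearing (0.375 in plate, F_u = 70 ksi): end bolts L_c = 2.6875 − 1.25/2 = 2.0625, R_n = min(1.2×2.0625×0.375×70, 2.4×1.125×0.375×70) = 64.969 kips/bolt; interior L_c = 3.3125 − 1.25 = 2.0625, R_n = 64.969 kips/bolt. φR_n = 0.75 × (2×64.969 + 8×64.969) = 487.3 kips.
Block shear: shear path 2×[2.6875+4×3.3125] = 2×15.9375 in, A_gv = 11.953, A_nv = 2×(15.9375 − 4.5×1.3125)×0.375 = 7.5234 in²; tension across gage: (4.125 − 1×1.3125)×0.375 = 1.0547 in². R_n = min(0.6×70×7.5234, 0.6×50×11.953) + 1.0×70×1.0547 = min(315.98, 358.59) + 73.829 = 389.81 kips. φR_n = 0.75 × 389.81 = 292.4 kips.
Governing: min(626.2, 487.3, 292.4) = 292.4 kips → block shear.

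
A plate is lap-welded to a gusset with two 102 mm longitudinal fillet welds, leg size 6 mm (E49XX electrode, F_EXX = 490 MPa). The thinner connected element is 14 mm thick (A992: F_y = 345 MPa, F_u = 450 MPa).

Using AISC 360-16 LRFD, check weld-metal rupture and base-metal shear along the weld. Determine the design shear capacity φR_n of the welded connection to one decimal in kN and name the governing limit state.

Weld metal: throat = 0.707×6 = 4.242 mm, L = 2×102 = 204 mm. φR_n = 0.75 × 0.6 × 490 × 4.242 × 204 = 190.8 kN.
Base metal shear (14 mm plate): yield φR_n = 1.0×0.6×345×14×204 = 591.2 kN; rupture φR_n = 0.75×0.6×450×14×204 = 578.3 kN; take 578.3 kN (rupture).
Governing: min(190.8, 578.3) = 190.8 kN → weld metal.

190.8 kN (weld metal governs)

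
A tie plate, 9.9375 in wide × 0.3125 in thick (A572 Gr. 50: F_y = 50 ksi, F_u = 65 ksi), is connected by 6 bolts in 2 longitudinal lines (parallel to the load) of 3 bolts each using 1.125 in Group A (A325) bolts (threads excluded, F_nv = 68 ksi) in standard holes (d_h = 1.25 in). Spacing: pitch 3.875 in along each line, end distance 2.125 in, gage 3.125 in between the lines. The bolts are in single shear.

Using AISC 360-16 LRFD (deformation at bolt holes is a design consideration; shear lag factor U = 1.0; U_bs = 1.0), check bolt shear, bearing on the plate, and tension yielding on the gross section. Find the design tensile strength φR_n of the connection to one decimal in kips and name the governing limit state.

139.7 kips (gross-section yield governs)

Bolt shear: A_b = π(1.125)²/4 = 0.99402 in². φR_n = 0.75 × 68 × 0.99402 × 6 × 1 = 304.2 kips.
Bearing (0.3125 in plate, F_u = 65 ksi): end bolts L_c = 2.125 − 1.25/2 = 1.5, R_n = min(1.2×1.5×0.3125×65, 2.4×1.125×0.3125×65) = 36.563 kips/bolt; interior L_c = 3.875 − 1.25 = 2.625, R_n = 54.844 kips/bolt. φR_n = 0.75 × (2×36.563 + 4×54.844) = 219.4 kips.
Tension yield (gross): A_g = 9.9375×0.3125 = 3.1055 in². φR_n = 0.90 × 50 × 3.1055 = 139.7 kips.
Governing: min(304.2, 219.4, 139.7) = 139.7 kips → gross-section yield.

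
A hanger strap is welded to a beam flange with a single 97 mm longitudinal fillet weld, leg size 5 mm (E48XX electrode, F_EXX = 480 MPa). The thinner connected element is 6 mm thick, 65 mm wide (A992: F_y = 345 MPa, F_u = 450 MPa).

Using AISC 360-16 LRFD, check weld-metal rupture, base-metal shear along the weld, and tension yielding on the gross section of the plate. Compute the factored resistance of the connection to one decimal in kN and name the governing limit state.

Weld metal: throat = 0.707×5 = 3.535 mm, L = 97 mm. φR_n = 0.75 × 0.6 × 480 × 3.535 × 97 = 74.1 kN.
Base metal shear (6 mm plate): yield φR_n = 1.0×0.6×345×6×97 = 120.5 kN; rupture φR_n = 0.75×0.6×450×6×97 = 117.9 kN; take 117.9 kN (rupture).
Tension yield (gross): A_g = 65×6 = 390 mm². φR_n = 0.90 × 345 × 390 = 121.1 kN.
Governing: min(74.1, 117.9, 121.1) = 74.1 kN → weld metal.

74.1 kN (weld metal governs)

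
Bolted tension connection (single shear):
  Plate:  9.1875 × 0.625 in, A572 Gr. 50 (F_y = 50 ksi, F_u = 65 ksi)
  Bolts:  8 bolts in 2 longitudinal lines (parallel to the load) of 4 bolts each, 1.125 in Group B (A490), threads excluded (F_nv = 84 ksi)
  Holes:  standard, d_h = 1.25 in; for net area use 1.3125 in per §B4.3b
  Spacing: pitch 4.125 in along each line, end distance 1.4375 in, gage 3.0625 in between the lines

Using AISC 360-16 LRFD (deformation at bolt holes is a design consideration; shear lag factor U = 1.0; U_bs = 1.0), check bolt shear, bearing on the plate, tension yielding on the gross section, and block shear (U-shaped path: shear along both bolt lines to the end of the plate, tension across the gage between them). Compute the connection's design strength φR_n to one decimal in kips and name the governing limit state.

Bolt shear: A_b = π(1.125)²/4 = 0.99402 in². φR_n = 0.75 × 84 × 0.99402 × 8 × 1 = 501.0 kips.
Bearing (0.625 in plate, F_u = 65 ksi): end bolts L_c = 1.4375 − 1.25/2 = 0.8125, R_n = min(1.2×0.8125×0.625×65, 2.4×1.125×0.625×65) = 39.609 kips/bolt; interior L_c = 4.125 − 1.25 = 2.875, R_n = 109.69 kips/bolt. φR_n = 0.75 × (2×39.609 + 6×109.69) = 553.0 kips.
Tension yield (gross): A_g = 9.1875×0.625 = 5.7422 in². φR_n = 0.90 × 50 × 5.7422 = 258.4 kips.
Block shear: shear path 2×[1.4375+3×4.125] = 2×13.8125 in, A_gv = 17.266, A_nv = 2×(13.8125 − 3.5×1.3125)×0.625 = 11.523 in²; tension across gage: (3.0625 − 1×1.3125)×0.625 = 1.0938 in². R_n = min(0.6×65×11.523, 0.6×50×17.266) + 1.0×65×1.0938 = min(449.4, 517.98) + 71.097 = 520.5 kips. φR_n = 0.75 × 520.5 = 390.4 kips.
Governing: min(501.0, 553.0, 258.4, 390.4) = 258.4 kips → gross-section yield.

258.4 kips (gross-section yield governs)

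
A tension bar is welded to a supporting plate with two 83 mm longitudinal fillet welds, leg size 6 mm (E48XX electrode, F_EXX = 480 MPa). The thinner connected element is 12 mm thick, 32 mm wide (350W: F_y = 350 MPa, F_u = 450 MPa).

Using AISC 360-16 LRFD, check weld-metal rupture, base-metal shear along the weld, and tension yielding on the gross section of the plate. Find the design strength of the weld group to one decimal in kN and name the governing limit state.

Weld metal: throat = 0.707×6 = 4.242 mm, L = 2×83 = 166 mm. φR_n = 0.75 × 0.6 × 480 × 4.242 × 166 = 152.1 kN.
Base metal shear (12 mm plate): yield φR_n = 1.0×0.6×350×12×166 = 418.3 kN; rupture φR_n = 0.75×0.6×450×12×166 = 403.4 kN; take 403.4 kN (rupture).
Tension yield (gross): A_g = 32×12 = 384 mm². φR_n = 0.90 × 350 × 384 = 121.0 kN.
Governing: min(152.1, 403.4, 121.0) = 121.0 kN → gross-section yield.

121.0 kN (gross-section yield governs)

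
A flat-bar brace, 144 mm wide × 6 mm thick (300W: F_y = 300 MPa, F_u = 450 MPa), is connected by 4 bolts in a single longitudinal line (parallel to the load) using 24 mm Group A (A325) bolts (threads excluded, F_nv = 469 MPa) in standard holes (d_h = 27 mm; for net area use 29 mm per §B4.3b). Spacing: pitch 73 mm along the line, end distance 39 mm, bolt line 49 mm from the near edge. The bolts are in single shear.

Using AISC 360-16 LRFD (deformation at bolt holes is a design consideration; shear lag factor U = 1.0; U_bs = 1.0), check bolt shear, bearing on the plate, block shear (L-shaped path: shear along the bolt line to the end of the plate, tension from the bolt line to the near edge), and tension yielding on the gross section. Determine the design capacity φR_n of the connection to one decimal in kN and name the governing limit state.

Bolt shear: A_b = π(24)²/4 = 452.39 mm². φR_n = 0.75 × 469 × 452.39 × 4 × 1 = 636.5 kN.
Bearing (6 mm plate, F_u = 450 MPa): end bolts L_c = 39 − 27/2 = 25.5, R_n = min(1.2×25.5×6×450, 2.4×24×6×450) = 82.62 kN/bolt; interior L_c = 73 − 27 = 46, R_n = 149.04 kN/bolt. φR_n = 0.75 × (1×82.62 + 3×149.04) = 397.3 kN.
Block shear: shear path 1×[39+3×73] = 1×258 mm, A_gv = 1548, A_nv = 1×(258 − 3.5×29)×6 = 939 mm²; tension to near edge: (49 − 0.5×29)×6 = 207 mm². R_n = min(0.6×450×939, 0.6×300×1548) + 1.0×450×207 = min(253.53, 278.64) + 93.15 = 346.68 kN. φR_n = 0.75 × 346.68 = 260.0 kN.
Tension yield (gross): A_g = 144×6 = 864 mm². φR_n = 0.90 × 300 × 864 = 233.3 kN.
Governing: min(636.5, 397.3, 260.0, 233.3) = 233.3 kN → gross-section yield.

233.3 kN (gross-section yield governs)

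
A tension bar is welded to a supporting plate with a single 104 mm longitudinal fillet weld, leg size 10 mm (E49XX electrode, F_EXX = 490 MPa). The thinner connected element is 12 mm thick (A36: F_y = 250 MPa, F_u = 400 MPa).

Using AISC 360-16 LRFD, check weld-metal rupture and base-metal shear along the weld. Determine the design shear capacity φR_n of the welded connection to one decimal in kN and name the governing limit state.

162.1 kN (weld metal governs)

Weld metal: throat = 0.707×10 = 7.07 mm, L = 104 mm. φR_n = 0.75 × 0.6 × 490 × 7.07 × 104 = 162.1 kN.
Base metal shear (12 mm plate): yield φR_n = 1.0×0.6×250×12×104 = 187.2 kN; rupture φR_n = 0.75×0.6×400×12×104 = 224.6 kN; take 187.2 kN (yield).
Governing: min(162.1, 187.2) = 162.1 kN → weld metal.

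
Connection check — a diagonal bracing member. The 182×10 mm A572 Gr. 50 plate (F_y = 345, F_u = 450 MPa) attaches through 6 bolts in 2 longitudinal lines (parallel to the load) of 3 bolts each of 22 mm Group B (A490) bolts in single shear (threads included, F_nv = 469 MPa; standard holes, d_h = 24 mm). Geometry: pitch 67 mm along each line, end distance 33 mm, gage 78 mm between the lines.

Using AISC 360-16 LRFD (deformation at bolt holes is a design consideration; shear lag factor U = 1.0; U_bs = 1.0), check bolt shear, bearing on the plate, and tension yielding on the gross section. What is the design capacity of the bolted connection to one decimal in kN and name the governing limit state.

565.1 kN (gross-section yield governs)

Bolt shear: A_b = π(22)²/4 = 380.13 mm². φR_n = 0.75 × 469 × 380.13 × 6 × 1 = 802.3 kN.
Bearing (10 mm plate, F_u = 450 MPa): end bolts L_c = 33 − 24/2 = 21, R_n = min(1.2×21×10×450, 2.4×22×10×450) = 113.4 kN/bolt; interior L_c = 67 − 24 = 43, R_n = 232.2 kN/bolt. φR_n = 0.75 × (2×113.4 + 4×232.2) = 866.7 kN.
Tension yield (gross): A_g = 182×10 = 1820 mm². φR_n = 0.90 × 345 × 1820 = 565.1 kN.
Governing: min(802.3, 866.7, 565.1) = 565.1 kN → gross-section yield.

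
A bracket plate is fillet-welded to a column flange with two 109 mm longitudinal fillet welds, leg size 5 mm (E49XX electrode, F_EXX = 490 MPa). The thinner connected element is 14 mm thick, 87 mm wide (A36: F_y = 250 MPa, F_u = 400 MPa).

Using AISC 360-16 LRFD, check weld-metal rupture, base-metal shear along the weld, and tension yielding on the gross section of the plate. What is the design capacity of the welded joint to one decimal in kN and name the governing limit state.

169.9 kN (weld metal governs)

Weld metal: throat = 0.707×5 = 3.535 mm, L = 2×109 = 218 mm. φR_n = 0.75 × 0.6 × 490 × 3.535 × 218 = 169.9 kN.
Base metal shear (14 mm plate): yield φR_n = 1.0×0.6×250×14×218 = 457.8 kN; rupture φR_n = 0.75×0.6×400×14×218 = 549.4 kN; take 457.8 kN (yield).
Tension yield (gross): A_g = 87×14 = 1218 mm². φR_n = 0.90 × 250 × 1218 = 274.1 kN.
Governing: min(169.9, 457.8, 274.1) = 169.9 kN → weld metal.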